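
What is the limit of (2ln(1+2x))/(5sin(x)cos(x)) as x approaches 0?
Both numerator and denominator → 0 as x → 0; this is a 0/0 indeterminate form.
Expand each to leading order near x = 0: numerator ~ 4·x, denominator ~ 5·x.
The limit of the ratio is 4/5.

Final answer: 4/5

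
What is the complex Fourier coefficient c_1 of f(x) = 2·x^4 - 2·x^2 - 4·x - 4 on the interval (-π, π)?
Compute the real Fourier coefficients first: a_1 = 104 - 16·π^2, b_1 = -8.
Then c_1 = (a_1 − i·b_1)/2 = -8·π^2 + 52 + 4·i.

Final answer: -8·π^2 + 52 + 4·i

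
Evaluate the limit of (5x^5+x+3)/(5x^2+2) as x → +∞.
This is an ∞/∞ indeterminate form as x → +∞.
Divide numerator and denominator by x^5 and let the lower-order terms vanish; the numerator's degree 5 exceeds the denominator's degree 2, so the quotient diverges.
Limit = ∞.

Final answer: ∞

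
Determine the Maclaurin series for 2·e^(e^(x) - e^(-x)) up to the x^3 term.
10·x^3/3 + 4·x^2 + 4·x + 2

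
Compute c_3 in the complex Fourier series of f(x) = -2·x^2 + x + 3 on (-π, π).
Compute the real Fourier coefficients first: a_3 = 8/9, b_3 = 2/3.
Then c_3 = (a_3 − i·b_3)/2 = 4/9 - i/3.

Final answer: 4/9 - i/3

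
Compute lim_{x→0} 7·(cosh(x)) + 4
Direct substitution at x = 0 gives 11.

Final answer: 11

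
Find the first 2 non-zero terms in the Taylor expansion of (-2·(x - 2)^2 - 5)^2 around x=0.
169 - 208·x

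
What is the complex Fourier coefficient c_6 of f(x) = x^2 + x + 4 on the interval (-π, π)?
Compute the real Fourier coefficients first: a_6 = 1/9, b_6 = -1/3.
Then c_6 = (a_6 − i·b_6)/2 = 1/18 + i/6.

Final answer: 1/18 + i/6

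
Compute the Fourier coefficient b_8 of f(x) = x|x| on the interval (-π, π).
b_8 = (1/π) ∫_{-π}^{π} f(x)·sin(8x) dx.
Evaluate the integral (use parity and integration by parts as needed): b_8 = -π/4.

Final answer: -π/4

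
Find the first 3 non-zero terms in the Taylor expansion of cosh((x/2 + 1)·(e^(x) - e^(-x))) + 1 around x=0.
2·x^3 + 2·x^2 + 2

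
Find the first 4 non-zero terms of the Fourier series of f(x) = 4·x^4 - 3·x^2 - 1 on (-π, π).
(204 - 32·π^2)·cos(x) + (-15 + 8·π^2)·cos(2·x) + (100/27 - 32·π^2/9)·cos(3·x) - π^2 - 1 + 4·π^4/5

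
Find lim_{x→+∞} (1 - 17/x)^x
As x → +∞: this is the defining limit (1 - 17/x)^x → e^(-17).
Limit = e^(-17).

Final answer: e^(-17)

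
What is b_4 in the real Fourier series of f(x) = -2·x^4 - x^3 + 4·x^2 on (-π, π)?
b_4 = (1/π) ∫_{-π}^{π} f(x)·sin(4x) dx.
Evaluate the integral (use parity and integration by parts as needed): b_4 = -3/16 + π^2/2.

Final answer: -3/16 + π^2/2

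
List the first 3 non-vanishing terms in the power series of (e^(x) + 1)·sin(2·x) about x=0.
-5·x^3/3 + 2·x^2 + 4·x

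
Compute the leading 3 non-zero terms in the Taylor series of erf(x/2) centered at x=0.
x^5/(160·√(π)) - x^3/(12·√(π)) + x/√(π)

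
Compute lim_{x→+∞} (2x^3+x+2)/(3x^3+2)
This is an ∞/∞ indeterminate form as x → +∞.
Divide numerator and denominator by x^3 and let the lower-order terms vanish; the leading terms give 2/3.
Limit = 2/3.

Final answer: 2/3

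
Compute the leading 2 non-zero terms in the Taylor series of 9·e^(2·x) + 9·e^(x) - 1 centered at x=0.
27·x + 17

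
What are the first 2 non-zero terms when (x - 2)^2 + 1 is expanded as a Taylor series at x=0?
5 - 4·x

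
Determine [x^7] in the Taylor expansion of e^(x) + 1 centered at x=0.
Expand to order 7: e^(x) + 1 = x^7/5040 + x^6/720 + x^5/120 + x^4/24 + x^3/6 + x^2/2 + x + 2 + O(x^8).
The coefficient of x^7 is 1/5040.

Final answer: 1/5040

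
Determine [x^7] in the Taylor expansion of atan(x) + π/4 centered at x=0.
Expand to order 7: atan(x) + π/4 = -x^7/7 + x^5/5 - x^3/3 + x + π/4 + O(x^8).
The coefficient of x^7 is -1/7.

Final answer: -1/7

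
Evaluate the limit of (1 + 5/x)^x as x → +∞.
As x → +∞: this is the defining limit (1 + 5/x)^x → e^5.
Limit = e^(5).

Final answer: e^(5)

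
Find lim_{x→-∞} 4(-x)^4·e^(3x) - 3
The product is a 0·∞ indeterminate form at x → -∞.
Rewrite the product as 4(-x)^4 / e^(-3x) (an ∞/∞ form) and apply L'Hôpital, or use the standard hierarchy e^(3|x|) ≫ |(-x)^4| as x → -∞.
The indeterminate product → 0, so the limit = -3.

Final answer: -3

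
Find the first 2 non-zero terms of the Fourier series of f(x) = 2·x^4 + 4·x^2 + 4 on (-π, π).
(80 - 16·π^2)·cos(x) + 4 + 4·π^2/3 + 2·π^4/5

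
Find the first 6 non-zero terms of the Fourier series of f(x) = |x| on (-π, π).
-4·cos(x)/π - 4·cos(3·x)/(9·π) - 4·cos(5·x)/(25·π) - 4·cos(7·x)/(49·π) - 4·cos(9·x)/(81·π) + π/2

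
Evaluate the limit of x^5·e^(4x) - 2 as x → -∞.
The product is a 0·∞ indeterminate form at x → -∞.
Rewrite the product as x^5 / e^(-4x) (an ∞/∞ form) and apply L'Hôpital, or use the standard hierarchy e^(4|x|) ≫ |x^5| as x → -∞.
The indeterminate product → 0, so the limit = -2.

Final answer: -2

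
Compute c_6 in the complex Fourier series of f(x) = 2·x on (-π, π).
Compute the real Fourier coefficients first: a_6 = 0, b_6 = -2/3.
Then c_6 = (a_6 − i·b_6)/2 = i/3.

Final answer: i/3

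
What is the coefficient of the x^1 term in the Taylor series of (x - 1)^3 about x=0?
Expand to order 1: (x - 1)^3 = 3·x - 1 + O(x^2).
The coefficient of x^1 is 3.

Final answer: 3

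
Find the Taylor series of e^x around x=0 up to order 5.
x^5/120 + x^4/24 + x^3/6 + x^2/2 + x + 1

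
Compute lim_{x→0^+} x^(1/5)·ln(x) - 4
The product is a 0·∞ indeterminate form at x → 0⁺.
Rewrite the product as ln(x) / x^(-1/5) and apply L'Hôpital, or use the standard hierarchy x^(-1/5) ≫ |ln x| as x → 0⁺.
The indeterminate product → 0, so the limit = -4.

Final answer: -4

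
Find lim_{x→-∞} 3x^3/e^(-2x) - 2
The quotient is an ∞/∞ indeterminate form as x → -∞.
Compare growth rates of the dominant terms (exponentials ≫ polynomials ≫ logarithms), or apply L'Hôpital's rule; the quotient → 0.
Adding the constant: 0 - 2 = -2. Limit = -2.

Final answer: -2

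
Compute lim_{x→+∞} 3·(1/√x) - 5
Evaluate the dominant behaviour as x → +∞; each term tends to a finite value or vanishes.
Limit = -5.

Final answer: -5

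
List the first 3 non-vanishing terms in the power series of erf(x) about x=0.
x^5/(5·√(π)) - 2·x^3/(3·√(π)) + 2·x/√(π)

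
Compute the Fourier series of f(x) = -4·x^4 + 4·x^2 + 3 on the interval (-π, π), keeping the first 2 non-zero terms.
(-208 + 32·π^2)·cos(x) - 4·π^4/5 + 3 + 4·π^2/3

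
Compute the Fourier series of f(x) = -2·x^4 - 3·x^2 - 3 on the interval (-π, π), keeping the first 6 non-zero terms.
(-84 + 16·π^2)·cos(x) + (3 - 4·π^2)·cos(2·x) + (4/27 + 16·π^2/9)·cos(3·x) + (-π^2 - 3/8)·cos(4·x) + (204/625 + 16·π^2/25)·cos(5·x) - 2·π^4/5 - π^2 - 3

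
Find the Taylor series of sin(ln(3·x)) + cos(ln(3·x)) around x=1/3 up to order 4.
1 + 3·(x - 1/3) - 9·(x - 1/3)^2 + 18·(x - 1/3)^3 - 135·(x - 1/3)^4/4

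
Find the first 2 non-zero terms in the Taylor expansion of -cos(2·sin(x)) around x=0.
2·x^2 - 1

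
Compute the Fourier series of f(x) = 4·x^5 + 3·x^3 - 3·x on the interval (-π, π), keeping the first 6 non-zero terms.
(-154·π^2 + 8·π^4 + 918)·sin(x) + (-4·π^4 - 45/2 + 17·π^2)·sin(2·x) + (-106·π^2/27 + 50/81 + 8·π^4/3)·sin(3·x) + (-2·π^4 + 9/8 + π^2)·sin(4·x) + (-738/625 - 2·π^2/25 + 8·π^4/5)·sin(5·x) + (-4·π^4/3 - 7·π^2/27 + 169/162)·sin(6·x)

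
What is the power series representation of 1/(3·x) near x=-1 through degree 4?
-1/3 - (x + 1)/3 - (x + 1)^2/3 - (x + 1)^3/3 - (x + 1)^4/3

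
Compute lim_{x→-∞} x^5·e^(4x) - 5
The product is a 0·∞ indeterminate form at x → -∞.
Rewrite the product as x^5 / e^(-4x) (an ∞/∞ form) and apply L'Hôpital, or use the standard hierarchy e^(4|x|) ≫ |x^5| as x → -∞.
The indeterminate product → 0, so the limit = -5.

Final answer: -5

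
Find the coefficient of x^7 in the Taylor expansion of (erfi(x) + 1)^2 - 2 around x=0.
Expand to order 7: (erfi(x) + 1)^2 - 2 = 2·x^7/(21·√(π)) + 56·x^6/(45·π) + 2·x^5/(5·√(π)) + 8·x^4/(3·π) + 4·x^3/(3·√(π)) + 4·x^2/π + 4·x/√(π) - 1 + O(x^8).
The coefficient of x^7 is 2/(21·√(π)).

Final answer: 2/(21·√(π))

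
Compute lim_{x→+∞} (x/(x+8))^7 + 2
As x → +∞: x/(x+8) = 1/(1 + 8/x) → 1, and the 7th power of a limit-1 base also → 1; with the additive constant, 1 + 2 = 3.
Limit = 3.

Final answer: 3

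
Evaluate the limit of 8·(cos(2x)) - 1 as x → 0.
Direct substitution at x = 0 gives 7.

Final answer: 7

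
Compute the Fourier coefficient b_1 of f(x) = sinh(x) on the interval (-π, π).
b_1 = (1/π) ∫_{-π}^{π} f(x)·sin(1x) dx.
Evaluate the integral (use parity and integration by parts as needed): b_1 = sinh(π)/π.

Final answer: sinh(π)/π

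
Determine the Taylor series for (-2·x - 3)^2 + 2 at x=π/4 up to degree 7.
π^2/4 + 3·π + 11 + (2·π + 12)·(x - π/4) + 4·(x - π/4)^2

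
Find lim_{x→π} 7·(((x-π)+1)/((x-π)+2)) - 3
Direct substitution at x = π gives 1/2.

Final answer: 1/2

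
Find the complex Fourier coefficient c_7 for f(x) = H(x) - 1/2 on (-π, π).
Compute the real Fourier coefficients first: a_7 = 0, b_7 = 2/(7·π).
Then c_7 = (a_7 − i·b_7)/2 = -i/(7·π).

Final answer: -i/(7·π)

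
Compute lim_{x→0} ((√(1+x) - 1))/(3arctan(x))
Both numerator and denominator → 0 as x → 0; this is a 0/0 indeterminate form.
Expand each to leading order near x = 0: numerator ~ x/2, denominator ~ 3·x.
The limit of the ratio is 1/6.

Final answer: 1/6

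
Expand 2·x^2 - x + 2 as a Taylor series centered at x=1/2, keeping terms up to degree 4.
2 + (x - 1/2) + 2·(x - 1/2)^2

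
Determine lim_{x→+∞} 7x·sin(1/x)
As x → +∞: let u = 1/x → 0⁺; then 7·x·sin(1/x) = 7·1·sin(u)/u → 7·1·1 = 7.
Limit = 7.

Final answer: 7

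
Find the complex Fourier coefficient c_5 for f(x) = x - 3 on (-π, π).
Compute the real Fourier coefficients first: a_5 = 0, b_5 = 2/5.
Then c_5 = (a_5 − i·b_5)/2 = -i/5.

Final answer: -i/5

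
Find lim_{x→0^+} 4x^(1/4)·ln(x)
This is a 0·∞ indeterminate form at x → 0⁺.
Rewrite the product as 4·ln(x) / x^(-1/4) and apply L'Hôpital, or use the standard hierarchy x^(-1/4) ≫ |ln x| as x → 0⁺.
The indeterminate product → 0, so the limit = 0.

Final answer: 0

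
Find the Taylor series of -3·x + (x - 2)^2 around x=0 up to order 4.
x^2 - 7·x + 4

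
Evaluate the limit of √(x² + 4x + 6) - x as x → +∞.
This is an ∞ − ∞ indeterminate form.
Multiply and divide by the conjugate √(x²+4x + 6) + x; the x² terms cancel, leaving (4x + 6)/(√(x²+4x + 6)+x) → 4/2 = 2.
Limit = 2.

Final answer: 2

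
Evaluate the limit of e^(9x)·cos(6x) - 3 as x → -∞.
Evaluate the dominant behaviour as x → -∞; each term tends to a finite value or vanishes.
Limit = -3.

Final answer: -3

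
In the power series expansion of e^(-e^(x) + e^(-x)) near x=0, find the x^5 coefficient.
Expand to order 5: e^(-e^(x) + e^(-x)) = -19·x^5/20 + 4·x^4/3 - 5·x^3/3 + 2·x^2 - 2·x + 1 + O(x^6).
The coefficient of x^5 is -19/20.

Final answer: -19/20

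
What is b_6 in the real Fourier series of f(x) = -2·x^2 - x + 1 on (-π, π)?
b_6 = (1/π) ∫_{-π}^{π} f(x)·sin(6x) dx.
Evaluate the integral (use parity and integration by parts as needed): b_6 = 1/3.

Final answer: 1/3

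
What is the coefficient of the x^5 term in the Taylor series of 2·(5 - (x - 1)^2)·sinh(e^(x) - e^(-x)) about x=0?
Expand to order 5: 2·(5 - (x - 1)^2)·sinh(e^(x) - e^(-x)) = 64·x^5/15 + 20·x^4/3 + 28·x^3/3 + 8·x^2 + 16·x + O(x^6).
The coefficient of x^5 is 64/15.

Final answer: 64/15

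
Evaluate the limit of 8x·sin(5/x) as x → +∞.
As x → +∞: let u = 5/x → 0⁺; then 8·x·sin(5/x) = 8·5·sin(u)/u → 8·5·1 = 40.
Limit = 40.

Final answer: 40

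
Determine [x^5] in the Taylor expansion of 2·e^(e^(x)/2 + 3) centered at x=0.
Expand to order 5: 2·e^(e^(x)/2 + 3) = 257·x^5·e^(7/2)/1920 + 49·x^4·e^(7/2)/192 + 11·x^3·e^(7/2)/24 + 3·x^2·e^(7/2)/4 + x·e^(7/2) + 2·e^(7/2) + O(x^6).
The coefficient of x^5 is 257·e^(7/2)/1920.

Final answer: 257·e^(7/2)/1920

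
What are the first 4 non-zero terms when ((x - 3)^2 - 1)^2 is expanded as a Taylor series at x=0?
-12·x^3 + 52·x^2 - 96·x + 64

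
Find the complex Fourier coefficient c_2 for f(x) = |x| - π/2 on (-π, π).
Compute the real Fourier coefficients first: a_2 = 0, b_2 = 0.
Then c_2 = (a_2 − i·b_2)/2 = 0.

Final answer: 0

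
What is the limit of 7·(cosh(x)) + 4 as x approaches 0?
Direct substitution at x = 0 gives 11.

Final answer: 11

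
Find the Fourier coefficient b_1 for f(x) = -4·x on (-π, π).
b_1 = (1/π) ∫_{-π}^{π} f(x)·sin(1x) dx.
Evaluate the integral (use parity and integration by parts as needed): b_1 = -8.

Final answer: -8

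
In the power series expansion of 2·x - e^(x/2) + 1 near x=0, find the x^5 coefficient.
Expand to order 5: 2·x - e^(x/2) + 1 = -x^5/3840 - x^4/384 - x^3/48 - x^2/8 + 3·x/2 + O(x^6).
The coefficient of x^5 is -1/3840.

Final answer: -1/3840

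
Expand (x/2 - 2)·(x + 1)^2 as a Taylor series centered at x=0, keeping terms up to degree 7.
x^3/2 - x^2 - 7·x/2 - 2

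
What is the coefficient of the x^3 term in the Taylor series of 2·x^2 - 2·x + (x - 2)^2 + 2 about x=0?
Expand to order 3: 2·x^2 - 2·x + (x - 2)^2 + 2 = 3·x^2 - 6·x + 6 + O(x^4).
The coefficient of x^3 is 0.

Final answer: 0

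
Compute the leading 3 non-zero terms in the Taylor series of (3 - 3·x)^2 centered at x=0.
9·x^2 - 18·x + 9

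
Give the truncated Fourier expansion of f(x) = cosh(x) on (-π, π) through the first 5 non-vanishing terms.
-cos(x)·sinh(π)/π + 2·cos(2·x)·sinh(π)/(5·π) - cos(3·x)·sinh(π)/(5·π) + 2·cos(4·x)·sinh(π)/(17·π) + sinh(π)/π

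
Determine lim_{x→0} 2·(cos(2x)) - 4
Direct substitution at x = 0 gives -2.

Final answer: -2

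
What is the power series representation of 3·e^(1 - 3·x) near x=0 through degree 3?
-27·e·x^3/2 + 27·e·x^2/2 - 9·e·x + 3·e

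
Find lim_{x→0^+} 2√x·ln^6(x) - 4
The product is a 0·∞ indeterminate form at x → 0⁺.
Rewrite the product as 2·ln^6(x) / x^(-1/2) and apply L'Hôpital, or use the standard hierarchy x^(-1/2) ≫ |ln x|^6 as x → 0⁺.
The indeterminate product → 0, so the limit = -4.

Final answer: -4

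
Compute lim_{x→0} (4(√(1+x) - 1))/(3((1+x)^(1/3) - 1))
Both numerator and denominator → 0 as x → 0; this is a 0/0 indeterminate form.
Expand each to leading order near x = 0: numerator ~ 2·x, denominator ~ x.
The limit of the ratio is 2.

Final answer: 2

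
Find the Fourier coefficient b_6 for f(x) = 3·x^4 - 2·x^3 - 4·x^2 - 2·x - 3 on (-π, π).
b_6 = (1/π) ∫_{-π}^{π} f(x)·sin(6x) dx.
Evaluate the integral (use parity and integration by parts as needed): b_6 = 5/9 + 2·π^2/3.

Final answer: 5/9 + 2·π^2/3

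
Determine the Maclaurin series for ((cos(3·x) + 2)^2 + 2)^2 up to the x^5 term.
1620·x^4 - 594·x^2 + 121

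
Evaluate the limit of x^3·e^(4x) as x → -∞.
This is a 0·∞ indeterminate form at x → -∞.
Rewrite the product as x^3 / e^(-4x) (an ∞/∞ form) and apply L'Hôpital, or use the standard hierarchy e^(4|x|) ≫ |x^3| as x → -∞.
The indeterminate product → 0, so the limit = 0.

Final answer: 0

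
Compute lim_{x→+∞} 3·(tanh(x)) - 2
Evaluate the dominant behaviour as x → +∞; each term tends to a finite value or vanishes.
Limit = 1.

Final answer: 1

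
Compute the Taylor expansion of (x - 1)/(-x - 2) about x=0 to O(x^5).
3·x^4/32 - 3·x^3/16 + 3·x^2/8 - 3·x/4 + 1/2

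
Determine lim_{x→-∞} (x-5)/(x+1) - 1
Evaluate the dominant behaviour as x → -∞; each term tends to a finite value or vanishes.
Limit = 0.

Final answer: 0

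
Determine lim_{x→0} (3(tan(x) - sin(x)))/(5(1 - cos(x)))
Both numerator and denominator → 0 as x → 0; this is a 0/0 indeterminate form.
Expand each to leading order near x = 0: numerator ~ 3·x^3/2, denominator ~ 5·x^2/2.
The limit of the ratio is 0.

Final answer: 0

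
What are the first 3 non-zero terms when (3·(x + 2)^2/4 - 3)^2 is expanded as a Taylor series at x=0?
9·x^4/16 + 9·x^3/2 + 9·x^2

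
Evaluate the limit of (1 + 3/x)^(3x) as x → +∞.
As x → +∞: write (1 + 3/x)^(3x) = ((1 + 3/x)^x)^3 → (e^3)^3 = e^9.
Limit = e^(9).

Final answer: e^(9)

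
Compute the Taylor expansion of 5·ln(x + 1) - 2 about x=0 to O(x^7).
-5·x^6/6 + x^5 - 5·x^4/4 + 5·x^3/3 - 5·x^2/2 + 5·x - 2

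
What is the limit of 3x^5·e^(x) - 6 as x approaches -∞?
The product is a 0·∞ indeterminate form at x → -∞.
Rewrite the product as 3x^5 / e^(-x) (an ∞/∞ form) and apply L'Hôpital, or use the standard hierarchy e^(|x|) ≫ |x^5| as x → -∞.
The indeterminate product → 0, so the limit = -6.

Final answer: -6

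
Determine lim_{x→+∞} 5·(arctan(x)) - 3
Evaluate the dominant behaviour as x → +∞; each term tends to a finite value or vanishes.
Limit = -3 + 5·π/2.

Final answer: -3 + 5·π/2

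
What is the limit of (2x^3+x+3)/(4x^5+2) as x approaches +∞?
This is an ∞/∞ indeterminate form as x → +∞.
Divide numerator and denominator by x^5 and let the lower-order terms vanish; the numerator's degree 3 is below the denominator's degree 5, so the quotient → 0.
Limit = 0.

Final answer: 0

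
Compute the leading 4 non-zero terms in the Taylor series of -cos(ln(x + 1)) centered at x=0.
5·x^4/12 - x^3/2 + x^2/2 - 1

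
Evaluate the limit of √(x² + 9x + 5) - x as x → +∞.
This is an ∞ − ∞ indeterminate form.
Multiply and divide by the conjugate √(x²+9x + 5) + x; the x² terms cancel, leaving (9x + 5)/(√(x²+9x + 5)+x) → 9/2.
Limit = 9/2.

Final answer: 9/2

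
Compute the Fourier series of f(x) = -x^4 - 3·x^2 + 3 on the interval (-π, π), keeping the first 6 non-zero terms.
(-36 + 8·π^2)·cos(x) - 2·π^2·cos(2·x) + (20/27 + 8·π^2/9)·cos(3·x) + (-π^2/2 - 9/16)·cos(4·x) + (252/625 + 8·π^2/25)·cos(5·x) - π^4/5 - π^2 + 3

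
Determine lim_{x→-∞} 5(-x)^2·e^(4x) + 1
The product is a 0·∞ indeterminate form at x → -∞.
Rewrite the product as 5(-x)^2 / e^(-4x) (an ∞/∞ form) and apply L'Hôpital, or use the standard hierarchy e^(4|x|) ≫ |(-x)^2| as x → -∞.
The indeterminate product → 0, so the limit = 1.

Final answer: 1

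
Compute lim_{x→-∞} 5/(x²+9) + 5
Evaluate the dominant behaviour as x → -∞; each term tends to a finite value or vanishes.
Limit = 5.

Final answer: 5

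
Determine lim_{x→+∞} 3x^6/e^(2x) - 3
The quotient is an ∞/∞ indeterminate form as x → +∞.
The exponential denominator e^(2x) dominates the polynomial numerator (e^x ≫ x^6 as x → ∞), so the quotient → 0.
Adding the constant: 0 - 3 = -3. Limit = -3.

Final answer: -3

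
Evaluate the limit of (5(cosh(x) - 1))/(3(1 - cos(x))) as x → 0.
Both numerator and denominator → 0 as x → 0; this is a 0/0 indeterminate form.
Expand each to leading order near x = 0: numerator ~ 5·x^2/2, denominator ~ 3·x^2/2.
The limit of the ratio is 5/3.

Final answer: 5/3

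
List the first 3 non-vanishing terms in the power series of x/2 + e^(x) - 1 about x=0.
x^3/6 + x^2/2 + 3·x/2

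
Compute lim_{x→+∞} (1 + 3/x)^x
As x → +∞: this is the defining limit (1 + 3/x)^x → e^3.
Limit = e^(3).

Final answer: e^(3)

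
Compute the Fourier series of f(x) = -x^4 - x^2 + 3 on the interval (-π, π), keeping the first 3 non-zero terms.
(-44 + 8·π^2)·cos(x) + (2 - 2·π^2)·cos(2·x) - π^4/5 - π^2/3 + 3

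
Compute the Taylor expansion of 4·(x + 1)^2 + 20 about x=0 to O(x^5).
4·x^2 + 8·x + 24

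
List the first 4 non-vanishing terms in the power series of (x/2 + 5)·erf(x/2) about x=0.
-x^4/(24·√(π)) - 5·x^3/(12·√(π)) + x^2/(2·√(π)) + 5·x/√(π)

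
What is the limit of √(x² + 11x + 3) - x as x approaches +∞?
This is an ∞ − ∞ indeterminate form.
Multiply and divide by the conjugate √(x²+11x + 3) + x; the x² terms cancel, leaving (11x + 3)/(√(x²+11x + 3)+x) → 11/2.
Limit = 11/2.

Final answer: 11/2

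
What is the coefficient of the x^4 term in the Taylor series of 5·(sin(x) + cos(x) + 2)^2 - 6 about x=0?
Expand to order 4: 5·(sin(x) + cos(x) + 2)^2 - 6 = 5·x^4/6 - 10·x^3 - 10·x^2 + 30·x + 39 + O(x^5).
The coefficient of x^4 is 5/6.

Final answer: 5/6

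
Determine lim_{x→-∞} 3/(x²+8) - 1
Evaluate the dominant behaviour as x → -∞; each term tends to a finite value or vanishes.
Limit = -1.

Final answer: -1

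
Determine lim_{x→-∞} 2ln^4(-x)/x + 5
The quotient is an ∞/∞ indeterminate form as x → -∞.
Compare growth rates of the dominant terms (exponentials ≫ polynomials ≫ logarithms), or apply L'Hôpital's rule; the quotient → 0.
Adding the constant: 0 + 5 = 5. Limit = 5.

Final answer: 5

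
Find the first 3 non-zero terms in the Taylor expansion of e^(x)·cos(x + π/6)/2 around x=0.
-x^2/4 + x·(-1/4 + √(3)/4) + √(3)/4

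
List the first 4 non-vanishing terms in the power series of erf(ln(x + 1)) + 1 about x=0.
x^4/(2·√(π)) - x^2/√(π) + 2·x/√(π) + 1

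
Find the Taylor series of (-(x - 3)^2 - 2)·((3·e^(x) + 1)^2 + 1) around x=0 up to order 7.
-107·x^7/840 - 53·x^6/120 - 49·x^5/20 - 47·x^4/4 - 41·x^3 - 104·x^2 - 162·x - 187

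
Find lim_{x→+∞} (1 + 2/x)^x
As x → +∞: this is the defining limit (1 + 2/x)^x → e^2.
Limit = e^(2).

Final answer: e^(2)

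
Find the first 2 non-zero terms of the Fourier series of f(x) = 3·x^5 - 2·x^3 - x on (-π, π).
(-124·π^2 + 6·π^4 + 742)·sin(x) + (-3·π^4 - 49/2 + 17·π^2)·sin(2·x)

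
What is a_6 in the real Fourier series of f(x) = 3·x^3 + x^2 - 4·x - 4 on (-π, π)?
a_6 = (1/π) ∫_{-π}^{π} f(x)·cos(6x) dx.
Evaluate the integral (use parity and integration by parts as needed): a_6 = 1/9.

Final answer: 1/9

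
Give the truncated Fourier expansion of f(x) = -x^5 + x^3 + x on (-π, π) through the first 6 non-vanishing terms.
(-250 - 2·π^4 + 42·π^2)·sin(x) + (-6·π^2 + 8 + π^4)·sin(2·x) + (-2·π^4/3 - 62/81 + 58·π^2/27)·sin(3·x) + (-9·π^2/8 - 5/64 + π^4/2)·sin(4·x) + (-2·π^4/5 + 142/625 + 18·π^2/25)·sin(5·x) + (-14·π^2/27 - 20/81 + π^4/3)·sin(6·x)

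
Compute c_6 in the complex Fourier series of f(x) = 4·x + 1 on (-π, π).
Compute the real Fourier coefficients first: a_6 = 0, b_6 = -4/3.
Then c_6 = (a_6 − i·b_6)/2 = 2·i/3.

Final answer: 2·i/3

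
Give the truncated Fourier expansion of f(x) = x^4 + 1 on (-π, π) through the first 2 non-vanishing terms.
(48 - 8·π^2)·cos(x) + 1 + π^4/5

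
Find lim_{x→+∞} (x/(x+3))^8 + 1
As x → +∞: x/(x+3) = 1/(1 + 3/x) → 1, and the 8th power of a limit-1 base also → 1; with the additive constant, 1 + 1 = 2.
Limit = 2.

Final answer: 2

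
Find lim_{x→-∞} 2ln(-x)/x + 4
The quotient is an ∞/∞ indeterminate form as x → -∞.
Compare growth rates of the dominant terms (exponentials ≫ polynomials ≫ logarithms), or apply L'Hôpital's rule; the quotient → 0.
Adding the constant: 0 + 4 = 4. Limit = 4.

Final answer: 4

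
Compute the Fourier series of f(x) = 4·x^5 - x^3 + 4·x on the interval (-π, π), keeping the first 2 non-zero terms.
(-162·π^2 + 8·π^4 + 980)·sin(x) + (-4·π^4 - 71/2 + 21·π^2)·sin(2·x)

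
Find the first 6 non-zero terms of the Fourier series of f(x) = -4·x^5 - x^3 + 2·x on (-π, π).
(-944 - 8·π^4 + 158·π^2)·sin(x) + (-19·π^2 + 53/2 + 4·π^4)·sin(2·x) + (-8·π^4/3 - 176/81 + 142·π^2/27)·sin(3·x) + (-2·π^2 - 1/4 + 2·π^4)·sin(4·x) + (-8·π^4/5 + 368/625 + 22·π^2/25)·sin(5·x) + (-11·π^2/27 - 97/162 + 4·π^4/3)·sin(6·x)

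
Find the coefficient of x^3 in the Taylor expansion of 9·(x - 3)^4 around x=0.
Expand to order 3: 9·(x - 3)^4 = -108·x^3 + 486·x^2 - 972·x + 729 + O(x^4).
The coefficient of x^3 is -108.

Final answer: -108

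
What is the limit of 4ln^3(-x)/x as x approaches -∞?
This is an ∞/∞ indeterminate form as x → -∞.
Compare growth rates of the dominant terms (exponentials ≫ polynomials ≫ logarithms), or apply L'Hôpital's rule; the quotient → 0.
Limit = 0.

Final answer: 0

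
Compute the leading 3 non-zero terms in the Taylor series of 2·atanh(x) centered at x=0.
2·x^5/5 + 2·x^3/3 + 2·x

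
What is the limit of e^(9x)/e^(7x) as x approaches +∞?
This is an ∞/∞ indeterminate form as x → +∞.
Rewrite e^(9x)/e^(7x) = e^((9−7)x) = e^(2x); the exponent coefficient is 2 > 0 so e^(2x) → ∞.
Limit = ∞.

Final answer: ∞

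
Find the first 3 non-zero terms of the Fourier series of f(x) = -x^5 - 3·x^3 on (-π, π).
(-204 - 2·π^4 + 34·π^2)·sin(x) + (-2·π^2 + 3 + π^4)·sin(2·x) + (-2·π^4/3 - 14·π^2/27 + 28/81)·sin(3·x)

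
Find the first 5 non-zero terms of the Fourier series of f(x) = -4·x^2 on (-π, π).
16·cos(x) - 4·cos(2·x) + 16·cos(3·x)/9 - cos(4·x) - 4·π^2/3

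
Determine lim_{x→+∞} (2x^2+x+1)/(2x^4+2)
This is an ∞/∞ indeterminate form as x → +∞.
Divide numerator and denominator by x^4 and let the lower-order terms vanish; the numerator's degree 2 is below the denominator's degree 4, so the quotient → 0.
Limit = 0.

Final answer: 0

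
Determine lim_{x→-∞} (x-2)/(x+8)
Evaluate the dominant behaviour as x → -∞; each term tends to a finite value or vanishes.
Limit = 1.

Final answer: 1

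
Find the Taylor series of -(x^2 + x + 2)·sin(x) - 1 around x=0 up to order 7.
-x^7/126 - x^6/120 + 3·x^5/20 + x^4/6 - 2·x^3/3 - x^2 - 2·x - 1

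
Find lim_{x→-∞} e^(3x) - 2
Evaluate the dominant behaviour as x → -∞; each term tends to a finite value or vanishes.
Limit = -2.

Final answer: -2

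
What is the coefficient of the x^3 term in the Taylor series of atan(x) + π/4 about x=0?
Expand to order 3: atan(x) + π/4 = -x^3/3 + x + π/4 + O(x^4).
The coefficient of x^3 is -1/3.

Final answer: -1/3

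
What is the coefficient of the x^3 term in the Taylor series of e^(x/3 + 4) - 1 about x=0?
Expand to order 3: e^(x/3 + 4) - 1 = x^3·e^(4)/162 + x^2·e^(4)/18 + x·e^(4)/3 - 1 + e^(4) + O(x^4).
The coefficient of x^3 is e^(4)/162.

Final answer: e^(4)/162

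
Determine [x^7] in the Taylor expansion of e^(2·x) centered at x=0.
Expand to order 7: e^(2·x) = 8·x^7/315 + 4·x^6/45 + 4·x^5/15 + 2·x^4/3 + 4·x^3/3 + 2·x^2 + 2·x + 1 + O(x^8).
The coefficient of x^7 is 8/315.

Final answer: 8/315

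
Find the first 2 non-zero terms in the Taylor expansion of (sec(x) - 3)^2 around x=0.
4 - 2·x^2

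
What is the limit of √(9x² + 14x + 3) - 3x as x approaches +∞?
As x → +∞: multiply by the conjugate to get (14x+3)/(√(9x²+14x+3)+3x); the denominator ~ 6x, so the limit is 14/6 = 7/3.
Limit = 7/3.

Final answer: 7/3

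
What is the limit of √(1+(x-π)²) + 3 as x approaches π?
Direct substitution at x = π gives 4.

Final answer: 4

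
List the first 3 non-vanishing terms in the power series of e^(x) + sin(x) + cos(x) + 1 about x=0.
x^4/12 + 2·x + 3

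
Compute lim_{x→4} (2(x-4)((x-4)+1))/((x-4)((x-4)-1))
Both numerator and denominator → 0 as x → 4; this is a 0/0 indeterminate form.
Expand each to leading order near x = 4: numerator ~ 2·(x - 4), denominator ~ -(x - 4).
The limit of the ratio is -2.

Final answer: -2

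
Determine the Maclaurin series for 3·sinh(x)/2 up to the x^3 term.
x^3/4 + 3·x/2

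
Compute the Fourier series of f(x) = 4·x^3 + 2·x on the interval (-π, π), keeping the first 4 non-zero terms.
(-44 + 8·π^2)·sin(x) + (4 - 4·π^2)·sin(2·x) + (-4/9 + 8·π^2/3)·sin(3·x) + (-2·π^2 - 1/4)·sin(4·x)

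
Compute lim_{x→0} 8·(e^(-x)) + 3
Direct substitution at x = 0 gives 11.

Final answer: 11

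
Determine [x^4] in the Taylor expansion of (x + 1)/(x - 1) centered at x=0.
Expand to order 4: (x + 1)/(x - 1) = -2·x^4 - 2·x^3 - 2·x^2 - 2·x - 1 + O(x^5).
The coefficient of x^4 is -2.

Final answer: -2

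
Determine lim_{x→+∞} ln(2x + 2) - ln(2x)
This is an ∞ − ∞ indeterminate form.
Combine the logarithms: ln(2x+2) − ln(2x) = ln((2x+2)/(2x)) = ln(1 + 2/(2x)) → ln(1) = 0.
Limit = 0.

Final answer: 0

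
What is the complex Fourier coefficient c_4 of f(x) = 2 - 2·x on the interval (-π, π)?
Compute the real Fourier coefficients first: a_4 = 0, b_4 = 1.
Then c_4 = (a_4 − i·b_4)/2 = -i/2.

Final answer: -i/2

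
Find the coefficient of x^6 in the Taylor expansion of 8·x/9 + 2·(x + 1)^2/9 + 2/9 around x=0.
Expand to order 6: 8·x/9 + 2·(x + 1)^2/9 + 2/9 = 2·x^2/9 + 4·x/3 + 4/9 + O(x^7).
The coefficient of x^6 is 0.

Final answer: 0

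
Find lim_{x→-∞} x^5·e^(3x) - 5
The product is a 0·∞ indeterminate form at x → -∞.
Rewrite the product as x^5 / e^(-3x) (an ∞/∞ form) and apply L'Hôpital, or use the standard hierarchy e^(3|x|) ≫ |x^5| as x → -∞.
The indeterminate product → 0, so the limit = -5.

Final answer: -5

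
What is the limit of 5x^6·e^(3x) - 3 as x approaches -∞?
The product is a 0·∞ indeterminate form at x → -∞.
Rewrite the product as 5x^6 / e^(-3x) (an ∞/∞ form) and apply L'Hôpital, or use the standard hierarchy e^(3|x|) ≫ |x^6| as x → -∞.
The indeterminate product → 0, so the limit = -3.

Final answer: -3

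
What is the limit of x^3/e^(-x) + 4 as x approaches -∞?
The quotient is an ∞/∞ indeterminate form as x → -∞.
Compare growth rates of the dominant terms (exponentials ≫ polynomials ≫ logarithms), or apply L'Hôpital's rule; the quotient → 0.
Adding the constant: 0 + 4 = 4. Limit = 4.

Final answer: 4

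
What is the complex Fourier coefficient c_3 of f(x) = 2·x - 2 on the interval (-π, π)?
Compute the real Fourier coefficients first: a_3 = 0, b_3 = 4/3.
Then c_3 = (a_3 − i·b_3)/2 = -2·i/3.

Final answer: -2·i/3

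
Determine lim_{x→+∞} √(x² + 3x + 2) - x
This is an ∞ − ∞ indeterminate form.
Multiply and divide by the conjugate √(x²+3x + 2) + x; the x² terms cancel, leaving (3x + 2)/(√(x²+3x + 2)+x) → 3/2.
Limit = 3/2.

Final answer: 3/2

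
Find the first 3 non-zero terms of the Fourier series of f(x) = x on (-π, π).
2·sin(x) - sin(2·x) + 2·sin(3·x)/3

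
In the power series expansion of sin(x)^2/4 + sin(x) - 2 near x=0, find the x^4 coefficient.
Expand to order 4: sin(x)^2/4 + sin(x) - 2 = -x^4/12 - x^3/6 + x^2/4 + x - 2 + O(x^5).
The coefficient of x^4 is -1/12.

Final answer: -1/12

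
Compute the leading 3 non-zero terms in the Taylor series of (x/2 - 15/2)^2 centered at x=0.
x^2/4 - 15·x/2 + 225/4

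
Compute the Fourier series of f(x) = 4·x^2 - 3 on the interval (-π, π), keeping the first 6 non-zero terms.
-16·cos(x) + 4·cos(2·x) - 16·cos(3·x)/9 + cos(4·x) - 16·cos(5·x)/25 - 3 + 4·π^2/3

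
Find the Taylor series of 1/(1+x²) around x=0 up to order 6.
-x^6 + x^4 - x^2 + 1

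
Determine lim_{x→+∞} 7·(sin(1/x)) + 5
Evaluate the dominant behaviour as x → +∞; each term tends to a finite value or vanishes.
Limit = 5.

Final answer: 5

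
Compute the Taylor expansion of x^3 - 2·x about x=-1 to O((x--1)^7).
1 + (x + 1) - 3·(x + 1)^2 + (x + 1)^3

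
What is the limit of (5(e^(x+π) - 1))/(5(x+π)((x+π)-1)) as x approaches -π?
Both numerator and denominator → 0 as x → -π; this is a 0/0 indeterminate form.
Expand each to leading order near x = -π: numerator ~ 5·(x + π), denominator ~ -5·(x + π).
The limit of the ratio is -1.

Final answer: -1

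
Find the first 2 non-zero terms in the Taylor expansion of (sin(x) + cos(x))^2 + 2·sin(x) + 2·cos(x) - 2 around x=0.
4·x + 1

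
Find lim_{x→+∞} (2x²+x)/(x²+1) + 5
Evaluate the dominant behaviour as x → +∞; each term tends to a finite value or vanishes.
Limit = 7.

Final answer: 7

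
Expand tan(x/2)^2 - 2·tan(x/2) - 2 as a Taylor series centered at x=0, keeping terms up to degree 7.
-17·x^7/20160 + 17·x^6/2880 - x^5/120 + x^4/24 - x^3/12 + x^2/4 - x - 2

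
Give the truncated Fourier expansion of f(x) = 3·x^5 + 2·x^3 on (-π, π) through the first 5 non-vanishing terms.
(-116·π^2 + 6·π^4 + 696)·sin(x) + (-3·π^4 - 39/2 + 13·π^2)·sin(2·x) + (-28·π^2/9 + 56/27 + 2·π^4)·sin(3·x) + (-3·π^4/2 - 21/64 + 7·π^2/8)·sin(4·x) + (-4·π^2/25 + 24/625 + 6·π^4/5)·sin(5·x)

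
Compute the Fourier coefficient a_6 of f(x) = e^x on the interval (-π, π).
a_6 = (1/π) ∫_{-π}^{π} f(x)·cos(6x) dx.
Evaluate the integral (use parity and integration by parts as needed): a_6 = (-1 + e^(2·π))·e^(-π)/(37·π).

Final answer: (-1 + e^(2·π))·e^(-π)/(37·π)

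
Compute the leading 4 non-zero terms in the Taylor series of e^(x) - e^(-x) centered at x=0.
x^7/2520 + x^5/60 + x^3/3 + 2·x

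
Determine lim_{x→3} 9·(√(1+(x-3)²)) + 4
Direct substitution at x = 3 gives 13.

Final answer: 13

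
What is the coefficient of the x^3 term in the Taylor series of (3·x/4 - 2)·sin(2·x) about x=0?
Expand to order 3: (3·x/4 - 2)·sin(2·x) = 8·x^3/3 + 3·x^2/2 - 4·x + O(x^4).
The coefficient of x^3 is 8/3.

Final answer: 8/3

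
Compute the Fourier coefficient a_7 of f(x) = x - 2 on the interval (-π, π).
a_7 = (1/π) ∫_{-π}^{π} f(x)·cos(7x) dx.
Evaluate the integral (use parity and integration by parts as needed): a_7 = 0.

Final answer: 0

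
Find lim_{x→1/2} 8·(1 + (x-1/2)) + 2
Direct substitution at x = 1/2 gives 10.

Final answer: 10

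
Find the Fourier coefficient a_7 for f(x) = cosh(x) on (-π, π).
a_7 = (1/π) ∫_{-π}^{π} f(x)·cos(7x) dx.
Evaluate the integral (use parity and integration by parts as needed): a_7 = -sinh(π)/(25·π).

Final answer: -sinh(π)/(25·π)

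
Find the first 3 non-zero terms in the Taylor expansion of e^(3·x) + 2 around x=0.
9·x^2/2 + 3·x + 3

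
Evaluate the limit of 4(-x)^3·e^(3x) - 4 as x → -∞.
The product is a 0·∞ indeterminate form at x → -∞.
Rewrite the product as 4(-x)^3 / e^(-3x) (an ∞/∞ form) and apply L'Hôpital, or use the standard hierarchy e^(3|x|) ≫ |(-x)^3| as x → -∞.
The indeterminate product → 0, so the limit = -4.

Final answer: -4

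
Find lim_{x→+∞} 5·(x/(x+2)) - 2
Evaluate the dominant behaviour as x → +∞; each term tends to a finite value or vanishes.
Limit = 3.

Final answer: 3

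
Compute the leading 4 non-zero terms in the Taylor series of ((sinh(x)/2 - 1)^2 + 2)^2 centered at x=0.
-3·x^3/2 + 5·x^2/2 - 6·x + 9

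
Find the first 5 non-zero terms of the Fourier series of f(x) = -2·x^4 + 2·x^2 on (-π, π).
(-104 + 16·π^2)·cos(x) + (8 - 4·π^2)·cos(2·x) + (-56/27 + 16·π^2/9)·cos(3·x) + (7/8 - π^2)·cos(4·x) - 2·π^4/5 + 2·π^2/3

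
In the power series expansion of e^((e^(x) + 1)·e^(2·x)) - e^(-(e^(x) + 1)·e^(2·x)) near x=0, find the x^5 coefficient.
40·e^(-2)/3 + 4805·e^(2)/12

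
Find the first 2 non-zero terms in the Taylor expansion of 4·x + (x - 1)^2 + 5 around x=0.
2·x + 6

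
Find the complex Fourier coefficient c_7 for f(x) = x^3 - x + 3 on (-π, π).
Compute the real Fourier coefficients first: a_7 = 0, b_7 = -110/343 + 2·π^2/7.
Then c_7 = (a_7 − i·b_7)/2 = -i·π^2/7 + 55·i/343.

Final answer: -i·π^2/7 + 55·i/343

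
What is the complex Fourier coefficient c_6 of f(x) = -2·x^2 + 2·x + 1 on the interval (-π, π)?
Compute the real Fourier coefficients first: a_6 = -2/9, b_6 = -2/3.
Then c_6 = (a_6 − i·b_6)/2 = -1/9 + i/3.

Final answer: -1/9 + i/3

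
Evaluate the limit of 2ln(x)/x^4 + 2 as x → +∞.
The quotient is an ∞/∞ indeterminate form as x → +∞.
The polynomial denominator x^4 dominates the logarithmic numerator (any positive power of x ≫ ln(x) as x → ∞), so the quotient → 0.
Adding the constant: 0 + 2 = 2. Limit = 2.

Final answer: 2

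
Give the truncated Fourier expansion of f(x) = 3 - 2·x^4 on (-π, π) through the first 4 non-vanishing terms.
(-96 + 16·π^2)·cos(x) + (6 - 4·π^2)·cos(2·x) + (-32/27 + 16·π^2/9)·cos(3·x) - 2·π^4/5 + 3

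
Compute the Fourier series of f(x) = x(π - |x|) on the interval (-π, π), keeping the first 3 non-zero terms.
8·sin(x)/π + 8·sin(3·x)/(27·π) + 8·sin(5·x)/(125·π)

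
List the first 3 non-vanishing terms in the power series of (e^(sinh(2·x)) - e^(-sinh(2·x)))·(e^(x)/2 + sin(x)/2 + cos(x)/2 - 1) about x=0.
x^5/6 + 16·x^4/3 + 4·x^2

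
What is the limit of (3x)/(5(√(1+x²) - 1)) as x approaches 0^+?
Both numerator and denominator → 0 as x → 0^+; this is a 0/0 indeterminate form.
Expand each to leading order near x = 0: numerator ~ 3·x, denominator ~ 5·x^2/2.
The limit of the ratio is ∞.

Final answer: ∞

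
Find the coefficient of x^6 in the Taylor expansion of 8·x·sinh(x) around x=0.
Expand to order 6: 8·x·sinh(x) = x^6/15 + 4·x^4/3 + 8·x^2 + O(x^7).
The coefficient of x^6 is 1/15.

Final answer: 1/15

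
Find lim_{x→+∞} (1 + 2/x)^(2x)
As x → +∞: write (1 + 2/x)^(2x) = ((1 + 2/x)^x)^2 → (e^2)^2 = e^4.
Limit = e^(4).

Final answer: e^(4)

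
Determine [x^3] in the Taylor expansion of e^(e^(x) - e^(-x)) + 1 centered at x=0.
Expand to order 3: e^(e^(x) - e^(-x)) + 1 = 5·x^3/3 + 2·x^2 + 2·x + 2 + O(x^4).
The coefficient of x^3 is 5/3.

Final answer: 5/3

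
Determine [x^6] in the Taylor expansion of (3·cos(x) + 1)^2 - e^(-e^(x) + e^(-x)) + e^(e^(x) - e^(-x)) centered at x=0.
-49/120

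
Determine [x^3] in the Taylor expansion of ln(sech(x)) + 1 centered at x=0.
Expand to order 3: ln(sech(x)) + 1 = 1 - x^2/2 + O(x^4).
The coefficient of x^3 is 0.

Final answer: 0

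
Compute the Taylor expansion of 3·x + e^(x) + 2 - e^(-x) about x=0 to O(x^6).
x^5/60 + x^3/3 + 5·x + 2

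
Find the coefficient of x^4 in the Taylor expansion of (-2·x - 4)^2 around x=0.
Expand to order 4: (-2·x - 4)^2 = 4·x^2 + 16·x + 16 + O(x^5).
The coefficient of x^4 is 0.

Final answer: 0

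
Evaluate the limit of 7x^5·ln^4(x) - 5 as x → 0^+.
The product is a 0·∞ indeterminate form at x → 0⁺.
Rewrite the product as 7·ln^4(x) / x^(-5) and apply L'Hôpital, or use the standard hierarchy x^(-5) ≫ |ln x|^4 as x → 0⁺.
The indeterminate product → 0, so the limit = -5.

Final answer: -5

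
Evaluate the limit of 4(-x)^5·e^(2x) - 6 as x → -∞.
The product is a 0·∞ indeterminate form at x → -∞.
Rewrite the product as 4(-x)^5 / e^(-2x) (an ∞/∞ form) and apply L'Hôpital, or use the standard hierarchy e^(2|x|) ≫ |(-x)^5| as x → -∞.
The indeterminate product → 0, so the limit = -6.

Final answer: -6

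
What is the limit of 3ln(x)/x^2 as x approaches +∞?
This is an ∞/∞ indeterminate form as x → +∞.
The polynomial denominator x^2 dominates the logarithmic numerator (any positive power of x ≫ ln(x) as x → ∞), so the quotient → 0.
Limit = 0.

Final answer: 0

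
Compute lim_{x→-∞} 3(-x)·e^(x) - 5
The product is a 0·∞ indeterminate form at x → -∞.
Rewrite the product as 3(-x) / e^(-x) (an ∞/∞ form) and apply L'Hôpital, or use the standard hierarchy e^(|x|) ≫ |(-x)| as x → -∞.
The indeterminate product → 0, so the limit = -5.

Final answer: -5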